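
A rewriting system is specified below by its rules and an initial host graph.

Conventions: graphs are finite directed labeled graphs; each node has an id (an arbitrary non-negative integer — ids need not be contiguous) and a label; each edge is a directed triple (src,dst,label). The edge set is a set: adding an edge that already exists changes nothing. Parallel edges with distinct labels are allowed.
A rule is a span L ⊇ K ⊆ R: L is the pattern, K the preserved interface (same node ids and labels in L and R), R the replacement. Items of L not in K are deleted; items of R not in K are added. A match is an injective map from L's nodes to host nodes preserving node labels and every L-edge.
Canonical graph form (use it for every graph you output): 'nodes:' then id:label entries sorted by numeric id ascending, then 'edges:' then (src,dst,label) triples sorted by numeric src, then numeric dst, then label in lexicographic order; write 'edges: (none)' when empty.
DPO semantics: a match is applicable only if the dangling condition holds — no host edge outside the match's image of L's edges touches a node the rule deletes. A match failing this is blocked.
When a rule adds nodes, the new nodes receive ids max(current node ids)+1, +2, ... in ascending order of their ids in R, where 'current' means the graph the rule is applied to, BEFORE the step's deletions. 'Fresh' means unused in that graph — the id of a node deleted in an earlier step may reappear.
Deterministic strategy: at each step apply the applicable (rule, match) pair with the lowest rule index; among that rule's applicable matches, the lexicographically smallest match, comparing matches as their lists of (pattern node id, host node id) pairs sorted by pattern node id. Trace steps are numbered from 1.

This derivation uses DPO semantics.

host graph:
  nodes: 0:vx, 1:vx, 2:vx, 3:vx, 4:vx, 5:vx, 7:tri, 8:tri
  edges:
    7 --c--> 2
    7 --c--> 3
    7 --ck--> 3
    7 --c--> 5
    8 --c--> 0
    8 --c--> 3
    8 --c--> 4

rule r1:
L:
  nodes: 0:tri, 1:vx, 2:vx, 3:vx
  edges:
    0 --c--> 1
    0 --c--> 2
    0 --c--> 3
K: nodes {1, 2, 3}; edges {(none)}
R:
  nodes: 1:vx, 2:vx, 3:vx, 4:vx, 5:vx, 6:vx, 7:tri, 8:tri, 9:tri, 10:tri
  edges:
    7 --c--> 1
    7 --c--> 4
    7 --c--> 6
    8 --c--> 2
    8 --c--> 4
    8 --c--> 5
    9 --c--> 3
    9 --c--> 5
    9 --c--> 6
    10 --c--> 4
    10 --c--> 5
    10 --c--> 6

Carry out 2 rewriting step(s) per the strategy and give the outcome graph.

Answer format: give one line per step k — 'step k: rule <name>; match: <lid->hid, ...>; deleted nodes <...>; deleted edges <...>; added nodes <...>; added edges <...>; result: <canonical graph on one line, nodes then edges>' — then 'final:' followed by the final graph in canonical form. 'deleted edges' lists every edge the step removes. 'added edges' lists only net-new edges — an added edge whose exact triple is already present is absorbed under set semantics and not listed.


step 1: rule r1; match: 0->8, 1->0, 2->3, 3->4; deleted nodes 8; deleted edges (8,0,c); (8,3,c); (8,4,c); added nodes 9, 10, 11, 12, 13, 14, 15; added edges (12,0,c); (12,9,c); (12,11,c); (13,3,c); (13,9,c); (13,10,c); (14,4,c); (14,10,c); (14,11,c); (15,9,c); (15,10,c); (15,11,c); result: nodes: 0:vx, 1:vx, 2:vx, 3:vx, 4:vx, 5:vx, 7:tri, 9:vx, 10:vx, 11:vx, 12:tri, 13:tri, 14:tri, 15:tri edges: (7,2,c); (7,3,c); (7,3,ck); (7,5,c); (12,0,c); (12,9,c); (12,11,c); (13,3,c); (13,9,c); (13,10,c); (14,4,c); (14,10,c); (14,11,c); (15,9,c); (15,10,c); (15,11,c)
step 2: rule r1; match: 0->12, 1->0, 2->9, 3->11; deleted nodes 12; deleted edges (12,0,c); (12,9,c); (12,11,c); added nodes 16, 17, 18, 19, 20, 21, 22; added edges (19,0,c); (19,16,c); (19,18,c); (20,9,c); (20,16,c); (20,17,c); (21,11,c); (21,17,c); (21,18,c); (22,16,c); (22,17,c); (22,18,c); result: nodes: 0:vx, 1:vx, 2:vx, 3:vx, 4:vx, 5:vx, 7:tri, 9:vx, 10:vx, 11:vx, 13:tri, 14:tri, 15:tri, 16:vx, 17:vx, 18:vx, 19:tri, 20:tri, 21:tri, 22:tri edges: (7,2,c); (7,3,c); (7,3,ck); (7,5,c); (13,3,c); (13,9,c); (13,10,c); (14,4,c); (14,10,c); (14,11,c); (15,9,c); (15,10,c); (15,11,c); (19,0,c); (19,16,c); (19,18,c); (20,9,c); (20,16,c); (20,17,c); (21,11,c); (21,17,c); (21,18,c); (22,16,c); (22,17,c); (22,18,c)
final:
nodes: 0:vx, 1:vx, 2:vx, 3:vx, 4:vx, 5:vx, 7:tri, 9:vx, 10:vx, 11:vx, 13:tri, 14:tri, 15:tri, 16:vx, 17:vx, 18:vx, 19:tri, 20:tri, 21:tri, 22:tri
edges: (7,2,c); (7,3,c); (7,3,ck); (7,5,c); (13,3,c); (13,9,c); (13,10,c); (14,4,c); (14,10,c); (14,11,c); (15,9,c); (15,10,c); (15,11,c); (19,0,c); (19,16,c); (19,18,c); (20,9,c); (20,16,c); (20,17,c); (21,11,c); (21,17,c); (21,18,c); (22,16,c); (22,17,c); (22,18,c)


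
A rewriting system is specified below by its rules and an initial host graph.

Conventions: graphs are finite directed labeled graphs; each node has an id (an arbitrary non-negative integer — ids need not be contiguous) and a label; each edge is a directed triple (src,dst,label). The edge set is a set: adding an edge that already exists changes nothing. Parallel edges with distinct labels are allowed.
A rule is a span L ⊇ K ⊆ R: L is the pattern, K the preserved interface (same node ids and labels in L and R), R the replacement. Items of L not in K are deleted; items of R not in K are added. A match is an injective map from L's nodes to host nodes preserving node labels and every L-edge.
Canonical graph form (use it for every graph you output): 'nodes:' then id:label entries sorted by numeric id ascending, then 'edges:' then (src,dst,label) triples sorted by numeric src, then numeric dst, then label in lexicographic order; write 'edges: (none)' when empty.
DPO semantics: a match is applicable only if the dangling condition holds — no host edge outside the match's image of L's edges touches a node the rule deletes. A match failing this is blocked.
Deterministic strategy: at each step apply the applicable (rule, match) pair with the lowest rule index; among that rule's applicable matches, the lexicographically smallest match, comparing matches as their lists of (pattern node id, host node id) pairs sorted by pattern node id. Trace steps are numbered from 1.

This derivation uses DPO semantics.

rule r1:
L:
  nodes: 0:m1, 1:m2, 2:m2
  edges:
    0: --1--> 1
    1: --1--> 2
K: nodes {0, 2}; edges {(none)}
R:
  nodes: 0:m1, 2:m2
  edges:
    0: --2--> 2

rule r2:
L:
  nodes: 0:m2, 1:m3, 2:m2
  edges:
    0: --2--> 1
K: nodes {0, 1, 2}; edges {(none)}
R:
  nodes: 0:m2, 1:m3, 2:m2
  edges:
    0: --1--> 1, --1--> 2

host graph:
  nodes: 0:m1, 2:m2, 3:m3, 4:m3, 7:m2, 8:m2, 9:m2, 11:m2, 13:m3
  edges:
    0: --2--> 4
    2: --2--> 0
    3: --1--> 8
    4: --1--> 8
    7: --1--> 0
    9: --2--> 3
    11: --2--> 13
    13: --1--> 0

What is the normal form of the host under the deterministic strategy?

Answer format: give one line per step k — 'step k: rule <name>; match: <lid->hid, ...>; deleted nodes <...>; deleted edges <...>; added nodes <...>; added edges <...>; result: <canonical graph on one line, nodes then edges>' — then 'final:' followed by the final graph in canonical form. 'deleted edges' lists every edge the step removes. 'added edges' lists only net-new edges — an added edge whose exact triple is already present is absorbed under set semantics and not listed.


step 1: rule r2; match: 0->9, 1->3, 2->2; deleted nodes (none); deleted edges (9,3,2); added nodes (none); added edges (9,2,1); (9,3,1); result: nodes: 0:m1, 2:m2, 3:m3, 4:m3, 7:m2, 8:m2, 9:m2, 11:m2, 13:m3 edges: (0,4,2); (2,0,2); (3,8,1); (4,8,1); (7,0,1); (9,2,1); (9,3,1); (11,13,2); (13,0,1)
step 2: rule r2; match: 0->11, 1->13, 2->2; deleted nodes (none); deleted edges (11,13,2); added nodes (none); added edges (11,2,1); (11,13,1); result: nodes: 0:m1, 2:m2, 3:m3, 4:m3, 7:m2, 8:m2, 9:m2, 11:m2, 13:m3 edges: (0,4,2); (2,0,2); (3,8,1); (4,8,1); (7,0,1); (9,2,1); (9,3,1); (11,2,1); (11,13,1); (13,0,1)
final:
nodes: 0:m1, 2:m2, 3:m3, 4:m3, 7:m2, 8:m2, 9:m2, 11:m2, 13:m3
edges: (0,4,2); (2,0,2); (3,8,1); (4,8,1); (7,0,1); (9,2,1); (9,3,1); (11,2,1); (11,13,1); (13,0,1)


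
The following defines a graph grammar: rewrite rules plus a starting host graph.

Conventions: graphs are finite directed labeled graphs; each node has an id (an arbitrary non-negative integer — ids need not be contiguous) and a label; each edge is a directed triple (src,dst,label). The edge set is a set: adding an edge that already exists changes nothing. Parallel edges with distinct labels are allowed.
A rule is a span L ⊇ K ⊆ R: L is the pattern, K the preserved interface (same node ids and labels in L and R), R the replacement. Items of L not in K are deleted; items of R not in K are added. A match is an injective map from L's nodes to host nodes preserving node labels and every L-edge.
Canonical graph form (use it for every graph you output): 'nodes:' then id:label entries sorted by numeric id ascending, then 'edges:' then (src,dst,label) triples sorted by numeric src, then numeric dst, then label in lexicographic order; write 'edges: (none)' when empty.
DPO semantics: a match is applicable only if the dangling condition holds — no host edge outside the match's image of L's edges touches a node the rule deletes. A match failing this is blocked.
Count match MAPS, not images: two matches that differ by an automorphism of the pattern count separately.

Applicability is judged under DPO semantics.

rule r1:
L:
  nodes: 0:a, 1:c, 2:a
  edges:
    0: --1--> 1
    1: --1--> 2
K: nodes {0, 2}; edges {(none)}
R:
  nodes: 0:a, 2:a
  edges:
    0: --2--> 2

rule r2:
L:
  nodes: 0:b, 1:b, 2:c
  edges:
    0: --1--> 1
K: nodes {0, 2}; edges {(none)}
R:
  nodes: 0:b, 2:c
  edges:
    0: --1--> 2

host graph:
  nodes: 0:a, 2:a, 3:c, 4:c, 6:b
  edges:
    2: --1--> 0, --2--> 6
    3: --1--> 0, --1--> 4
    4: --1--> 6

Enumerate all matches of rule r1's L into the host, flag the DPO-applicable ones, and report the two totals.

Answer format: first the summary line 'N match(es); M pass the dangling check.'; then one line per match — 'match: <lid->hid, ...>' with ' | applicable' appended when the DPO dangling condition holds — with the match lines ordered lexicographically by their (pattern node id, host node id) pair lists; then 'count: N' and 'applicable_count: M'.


0 match(es); 0 pass the dangling check.
count: 0
applicable_count: 0


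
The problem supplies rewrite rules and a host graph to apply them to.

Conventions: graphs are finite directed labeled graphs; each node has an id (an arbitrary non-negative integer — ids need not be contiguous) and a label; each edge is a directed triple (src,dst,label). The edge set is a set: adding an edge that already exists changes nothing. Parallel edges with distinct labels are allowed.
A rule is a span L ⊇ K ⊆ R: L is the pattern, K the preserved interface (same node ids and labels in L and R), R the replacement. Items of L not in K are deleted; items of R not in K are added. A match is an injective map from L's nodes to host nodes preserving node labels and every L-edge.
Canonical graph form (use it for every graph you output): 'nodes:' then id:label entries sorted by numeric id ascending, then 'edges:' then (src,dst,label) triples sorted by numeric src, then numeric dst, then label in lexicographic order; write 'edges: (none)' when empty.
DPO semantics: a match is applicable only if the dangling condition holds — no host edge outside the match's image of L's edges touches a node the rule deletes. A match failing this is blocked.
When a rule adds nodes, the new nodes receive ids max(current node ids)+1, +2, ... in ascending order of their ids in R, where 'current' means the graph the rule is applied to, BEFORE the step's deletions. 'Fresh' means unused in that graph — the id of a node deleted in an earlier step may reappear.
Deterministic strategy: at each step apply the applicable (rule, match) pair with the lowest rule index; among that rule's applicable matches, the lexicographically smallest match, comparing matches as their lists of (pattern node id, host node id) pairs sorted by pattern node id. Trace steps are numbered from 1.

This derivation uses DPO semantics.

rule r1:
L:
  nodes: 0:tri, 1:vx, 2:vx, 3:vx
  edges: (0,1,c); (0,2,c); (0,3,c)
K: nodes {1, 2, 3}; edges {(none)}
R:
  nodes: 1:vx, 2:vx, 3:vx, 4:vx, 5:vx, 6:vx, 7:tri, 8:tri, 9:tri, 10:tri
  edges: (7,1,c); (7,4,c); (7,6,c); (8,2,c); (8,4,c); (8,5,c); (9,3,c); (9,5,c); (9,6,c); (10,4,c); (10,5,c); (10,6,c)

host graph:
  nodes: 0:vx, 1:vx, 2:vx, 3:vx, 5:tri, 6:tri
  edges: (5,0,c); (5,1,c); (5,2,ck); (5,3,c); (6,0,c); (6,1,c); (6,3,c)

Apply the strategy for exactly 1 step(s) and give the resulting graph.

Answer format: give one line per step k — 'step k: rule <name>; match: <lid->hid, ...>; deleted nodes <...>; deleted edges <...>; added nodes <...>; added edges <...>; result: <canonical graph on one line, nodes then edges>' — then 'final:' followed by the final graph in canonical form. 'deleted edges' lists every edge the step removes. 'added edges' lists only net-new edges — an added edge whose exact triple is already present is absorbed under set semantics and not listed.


step 1: rule r1; match: 0->6, 1->0, 2->1, 3->3; deleted nodes 6; deleted edges (6,0,c); (6,1,c); (6,3,c); added nodes 7, 8, 9, 10, 11, 12, 13; added edges (10,0,c); (10,7,c); (10,9,c); (11,1,c); (11,7,c); (11,8,c); (12,3,c); (12,8,c); (12,9,c); (13,7,c); (13,8,c); (13,9,c); result: nodes: 0:vx, 1:vx, 2:vx, 3:vx, 5:tri, 7:vx, 8:vx, 9:vx, 10:tri, 11:tri, 12:tri, 13:tri edges: (5,0,c); (5,1,c); (5,2,ck); (5,3,c); (10,0,c); (10,7,c); (10,9,c); (11,1,c); (11,7,c); (11,8,c); (12,3,c); (12,8,c); (12,9,c); (13,7,c); (13,8,c); (13,9,c)
final:
nodes: 0:vx, 1:vx, 2:vx, 3:vx, 5:tri, 7:vx, 8:vx, 9:vx, 10:tri, 11:tri, 12:tri, 13:tri
edges: (5,0,c); (5,1,c); (5,2,ck); (5,3,c); (10,0,c); (10,7,c); (10,9,c); (11,1,c); (11,7,c); (11,8,c); (12,3,c); (12,8,c); (12,9,c); (13,7,c); (13,8,c); (13,9,c)


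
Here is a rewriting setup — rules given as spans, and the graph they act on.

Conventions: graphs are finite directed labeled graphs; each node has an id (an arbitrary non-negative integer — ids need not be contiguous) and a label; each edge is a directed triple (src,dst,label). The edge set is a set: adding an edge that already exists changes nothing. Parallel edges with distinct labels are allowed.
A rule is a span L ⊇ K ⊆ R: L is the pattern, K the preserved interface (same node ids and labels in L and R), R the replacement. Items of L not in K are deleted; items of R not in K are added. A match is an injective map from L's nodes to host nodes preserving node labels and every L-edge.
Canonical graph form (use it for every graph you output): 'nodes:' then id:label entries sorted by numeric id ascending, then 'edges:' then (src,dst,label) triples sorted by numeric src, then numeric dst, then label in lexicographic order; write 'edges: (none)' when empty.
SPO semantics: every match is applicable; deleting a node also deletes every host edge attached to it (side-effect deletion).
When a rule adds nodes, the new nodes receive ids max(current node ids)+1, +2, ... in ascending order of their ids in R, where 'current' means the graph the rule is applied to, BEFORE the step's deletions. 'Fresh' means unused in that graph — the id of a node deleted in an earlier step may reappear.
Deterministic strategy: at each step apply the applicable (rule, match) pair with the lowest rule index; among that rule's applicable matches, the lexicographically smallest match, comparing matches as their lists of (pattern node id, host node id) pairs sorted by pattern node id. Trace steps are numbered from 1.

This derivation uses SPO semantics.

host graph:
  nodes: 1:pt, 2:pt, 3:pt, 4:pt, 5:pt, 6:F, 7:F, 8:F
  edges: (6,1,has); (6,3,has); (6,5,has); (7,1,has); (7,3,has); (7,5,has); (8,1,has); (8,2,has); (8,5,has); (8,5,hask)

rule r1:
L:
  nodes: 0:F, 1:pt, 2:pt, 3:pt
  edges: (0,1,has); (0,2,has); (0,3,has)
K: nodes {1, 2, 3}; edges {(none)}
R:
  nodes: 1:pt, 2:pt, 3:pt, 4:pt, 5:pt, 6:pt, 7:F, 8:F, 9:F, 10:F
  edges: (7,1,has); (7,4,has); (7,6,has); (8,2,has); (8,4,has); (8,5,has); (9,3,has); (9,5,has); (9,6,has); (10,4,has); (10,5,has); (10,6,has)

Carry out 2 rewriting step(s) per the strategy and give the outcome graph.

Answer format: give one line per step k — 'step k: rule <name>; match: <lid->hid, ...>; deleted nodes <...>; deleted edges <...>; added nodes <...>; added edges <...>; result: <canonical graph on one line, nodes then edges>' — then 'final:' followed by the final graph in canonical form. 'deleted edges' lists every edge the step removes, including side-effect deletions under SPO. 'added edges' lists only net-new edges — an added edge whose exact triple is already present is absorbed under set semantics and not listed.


step 1: rule r1; match: 0->6, 1->1, 2->3, 3->5; deleted nodes 6; deleted edges (6,1,has); (6,3,has); (6,5,has); added nodes 9, 10, 11, 12, 13, 14, 15; added edges (12,1,has); (12,9,has); (12,11,has); (13,3,has); (13,9,has); (13,10,has); (14,5,has); (14,10,has); (14,11,has); (15,9,has); (15,10,has); (15,11,has); result: nodes: 1:pt, 2:pt, 3:pt, 4:pt, 5:pt, 7:F, 8:F, 9:pt, 10:pt, 11:pt, 12:F, 13:F, 14:F, 15:F edges: (7,1,has); (7,3,has); (7,5,has); (8,1,has); (8,2,has); (8,5,has); (8,5,hask); (12,1,has); (12,9,has); (12,11,has); (13,3,has); (13,9,has); (13,10,has); (14,5,has); (14,10,has); (14,11,has); (15,9,has); (15,10,has); (15,11,has)
step 2: rule r1; match: 0->7, 1->1, 2->3, 3->5; deleted nodes 7; deleted edges (7,1,has); (7,3,has); (7,5,has); added nodes 16, 17, 18, 19, 20, 21, 22; added edges (19,1,has); (19,16,has); (19,18,has); (20,3,has); (20,16,has); (20,17,has); (21,5,has); (21,17,has); (21,18,has); (22,16,has); (22,17,has); (22,18,has); result: nodes: 1:pt, 2:pt, 3:pt, 4:pt, 5:pt, 8:F, 9:pt, 10:pt, 11:pt, 12:F, 13:F, 14:F, 15:F, 16:pt, 17:pt, 18:pt, 19:F, 20:F, 21:F, 22:F edges: (8,1,has); (8,2,has); (8,5,has); (8,5,hask); (12,1,has); (12,9,has); (12,11,has); (13,3,has); (13,9,has); (13,10,has); (14,5,has); (14,10,has); (14,11,has); (15,9,has); (15,10,has); (15,11,has); (19,1,has); (19,16,has); (19,18,has); (20,3,has); (20,16,has); (20,17,has); (21,5,has); (21,17,has); (21,18,has); (22,16,has); (22,17,has); (22,18,has)
final:
nodes: 1:pt, 2:pt, 3:pt, 4:pt, 5:pt, 8:F, 9:pt, 10:pt, 11:pt, 12:F, 13:F, 14:F, 15:F, 16:pt, 17:pt, 18:pt, 19:F, 20:F, 21:F, 22:F
edges: (8,1,has); (8,2,has); (8,5,has); (8,5,hask); (12,1,has); (12,9,has); (12,11,has); (13,3,has); (13,9,has); (13,10,has); (14,5,has); (14,10,has); (14,11,has); (15,9,has); (15,10,has); (15,11,has); (19,1,has); (19,16,has); (19,18,has); (20,3,has); (20,16,has); (20,17,has); (21,5,has); (21,17,has); (21,18,has); (22,16,has); (22,17,has); (22,18,has)


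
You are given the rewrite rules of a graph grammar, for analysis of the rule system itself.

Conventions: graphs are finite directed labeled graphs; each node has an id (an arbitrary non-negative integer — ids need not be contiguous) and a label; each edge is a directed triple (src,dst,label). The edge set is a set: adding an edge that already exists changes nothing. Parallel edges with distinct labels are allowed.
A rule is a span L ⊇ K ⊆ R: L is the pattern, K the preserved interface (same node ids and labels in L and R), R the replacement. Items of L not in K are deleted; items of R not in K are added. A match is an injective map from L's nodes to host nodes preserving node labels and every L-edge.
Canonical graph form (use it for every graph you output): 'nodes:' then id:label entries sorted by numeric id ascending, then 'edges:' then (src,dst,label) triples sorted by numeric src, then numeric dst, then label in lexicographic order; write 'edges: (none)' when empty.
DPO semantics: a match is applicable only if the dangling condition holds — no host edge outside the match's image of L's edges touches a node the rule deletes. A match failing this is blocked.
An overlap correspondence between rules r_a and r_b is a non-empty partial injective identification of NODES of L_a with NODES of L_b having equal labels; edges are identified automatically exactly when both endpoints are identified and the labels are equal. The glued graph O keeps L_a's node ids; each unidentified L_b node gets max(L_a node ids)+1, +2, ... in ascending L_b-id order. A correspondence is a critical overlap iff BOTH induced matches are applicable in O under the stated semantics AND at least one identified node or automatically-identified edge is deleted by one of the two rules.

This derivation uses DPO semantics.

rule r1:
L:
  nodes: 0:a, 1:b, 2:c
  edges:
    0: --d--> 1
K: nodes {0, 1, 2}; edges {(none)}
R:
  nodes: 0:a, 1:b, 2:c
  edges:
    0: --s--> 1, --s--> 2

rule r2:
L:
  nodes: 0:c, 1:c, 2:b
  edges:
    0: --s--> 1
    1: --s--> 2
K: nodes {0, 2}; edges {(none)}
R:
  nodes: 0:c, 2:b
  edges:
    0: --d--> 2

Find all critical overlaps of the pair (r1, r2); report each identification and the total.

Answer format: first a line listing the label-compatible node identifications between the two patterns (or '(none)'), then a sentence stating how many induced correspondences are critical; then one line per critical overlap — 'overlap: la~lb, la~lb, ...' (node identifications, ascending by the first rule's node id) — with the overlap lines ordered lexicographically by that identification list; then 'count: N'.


label-compatible node identifications between L(r1) and L(r2): 1~2, 2~0, 2~1
2 of the induced correspondences are critical overlaps of r1 and r2.
overlap: 1~2, 2~1
overlap: 2~1
count: 2


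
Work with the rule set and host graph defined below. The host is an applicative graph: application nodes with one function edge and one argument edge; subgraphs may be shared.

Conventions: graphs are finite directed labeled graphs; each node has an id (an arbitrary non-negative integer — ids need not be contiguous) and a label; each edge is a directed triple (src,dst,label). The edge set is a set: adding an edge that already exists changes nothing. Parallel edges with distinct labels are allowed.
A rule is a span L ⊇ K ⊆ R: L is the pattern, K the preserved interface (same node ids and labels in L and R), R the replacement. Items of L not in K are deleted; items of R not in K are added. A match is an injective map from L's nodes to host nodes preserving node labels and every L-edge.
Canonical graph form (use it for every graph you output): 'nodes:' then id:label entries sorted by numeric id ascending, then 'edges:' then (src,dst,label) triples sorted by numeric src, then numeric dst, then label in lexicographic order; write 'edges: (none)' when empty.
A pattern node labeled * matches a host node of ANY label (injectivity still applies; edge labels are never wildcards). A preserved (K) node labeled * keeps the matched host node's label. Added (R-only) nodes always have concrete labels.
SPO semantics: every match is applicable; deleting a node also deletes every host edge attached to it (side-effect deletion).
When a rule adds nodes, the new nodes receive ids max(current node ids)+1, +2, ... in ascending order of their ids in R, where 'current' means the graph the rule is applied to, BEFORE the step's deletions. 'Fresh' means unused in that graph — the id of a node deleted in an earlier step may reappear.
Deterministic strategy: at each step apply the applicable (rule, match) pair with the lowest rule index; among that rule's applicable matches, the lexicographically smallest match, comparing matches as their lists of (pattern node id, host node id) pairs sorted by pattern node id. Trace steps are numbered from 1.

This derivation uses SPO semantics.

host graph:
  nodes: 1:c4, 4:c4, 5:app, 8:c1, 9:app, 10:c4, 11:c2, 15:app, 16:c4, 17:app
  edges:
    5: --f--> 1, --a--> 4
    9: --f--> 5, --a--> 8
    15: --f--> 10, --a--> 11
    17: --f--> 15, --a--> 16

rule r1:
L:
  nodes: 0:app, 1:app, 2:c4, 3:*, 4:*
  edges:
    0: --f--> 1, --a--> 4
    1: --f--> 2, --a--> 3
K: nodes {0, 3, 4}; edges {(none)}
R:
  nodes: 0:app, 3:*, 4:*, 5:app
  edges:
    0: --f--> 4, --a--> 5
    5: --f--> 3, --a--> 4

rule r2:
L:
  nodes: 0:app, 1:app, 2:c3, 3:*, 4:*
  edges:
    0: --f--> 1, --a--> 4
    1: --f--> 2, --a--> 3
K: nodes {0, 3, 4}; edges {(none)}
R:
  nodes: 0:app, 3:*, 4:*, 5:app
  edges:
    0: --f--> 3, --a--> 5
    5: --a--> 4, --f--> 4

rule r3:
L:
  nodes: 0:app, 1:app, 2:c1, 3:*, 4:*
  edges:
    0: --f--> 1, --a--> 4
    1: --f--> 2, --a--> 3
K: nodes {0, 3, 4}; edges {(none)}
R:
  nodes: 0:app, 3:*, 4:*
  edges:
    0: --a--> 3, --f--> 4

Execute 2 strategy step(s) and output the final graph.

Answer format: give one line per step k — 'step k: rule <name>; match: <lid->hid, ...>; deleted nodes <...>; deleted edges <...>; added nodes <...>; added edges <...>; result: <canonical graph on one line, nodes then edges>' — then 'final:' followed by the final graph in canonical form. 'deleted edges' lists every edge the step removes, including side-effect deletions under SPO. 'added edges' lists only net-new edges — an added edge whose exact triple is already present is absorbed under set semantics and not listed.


step 1: rule r1; match: 0->9, 1->5, 2->1, 3->4, 4->8; deleted nodes 1, 5; deleted edges (5,1,f); (5,4,a); (9,5,f); (9,8,a); added nodes 18; added edges (9,8,f); (9,18,a); (18,4,f); (18,8,a); result: nodes: 4:c4, 8:c1, 9:app, 10:c4, 11:c2, 15:app, 16:c4, 17:app, 18:app edges: (9,8,f); (9,18,a); (15,10,f); (15,11,a); (17,15,f); (17,16,a); (18,4,f); (18,8,a)
step 2: rule r1; match: 0->17, 1->15, 2->10, 3->11, 4->16; deleted nodes 10, 15; deleted edges (15,10,f); (15,11,a); (17,15,f); (17,16,a); added nodes 19; added edges (17,16,f); (17,19,a); (19,11,f); (19,16,a); result: nodes: 4:c4, 8:c1, 9:app, 11:c2, 16:c4, 17:app, 18:app, 19:app edges: (9,8,f); (9,18,a); (17,16,f); (17,19,a); (18,4,f); (18,8,a); (19,11,f); (19,16,a)
final:
nodes: 4:c4, 8:c1, 9:app, 11:c2, 16:c4, 17:app, 18:app, 19:app
edges: (9,8,f); (9,18,a); (17,16,f); (17,19,a); (18,4,f); (18,8,a); (19,11,f); (19,16,a)


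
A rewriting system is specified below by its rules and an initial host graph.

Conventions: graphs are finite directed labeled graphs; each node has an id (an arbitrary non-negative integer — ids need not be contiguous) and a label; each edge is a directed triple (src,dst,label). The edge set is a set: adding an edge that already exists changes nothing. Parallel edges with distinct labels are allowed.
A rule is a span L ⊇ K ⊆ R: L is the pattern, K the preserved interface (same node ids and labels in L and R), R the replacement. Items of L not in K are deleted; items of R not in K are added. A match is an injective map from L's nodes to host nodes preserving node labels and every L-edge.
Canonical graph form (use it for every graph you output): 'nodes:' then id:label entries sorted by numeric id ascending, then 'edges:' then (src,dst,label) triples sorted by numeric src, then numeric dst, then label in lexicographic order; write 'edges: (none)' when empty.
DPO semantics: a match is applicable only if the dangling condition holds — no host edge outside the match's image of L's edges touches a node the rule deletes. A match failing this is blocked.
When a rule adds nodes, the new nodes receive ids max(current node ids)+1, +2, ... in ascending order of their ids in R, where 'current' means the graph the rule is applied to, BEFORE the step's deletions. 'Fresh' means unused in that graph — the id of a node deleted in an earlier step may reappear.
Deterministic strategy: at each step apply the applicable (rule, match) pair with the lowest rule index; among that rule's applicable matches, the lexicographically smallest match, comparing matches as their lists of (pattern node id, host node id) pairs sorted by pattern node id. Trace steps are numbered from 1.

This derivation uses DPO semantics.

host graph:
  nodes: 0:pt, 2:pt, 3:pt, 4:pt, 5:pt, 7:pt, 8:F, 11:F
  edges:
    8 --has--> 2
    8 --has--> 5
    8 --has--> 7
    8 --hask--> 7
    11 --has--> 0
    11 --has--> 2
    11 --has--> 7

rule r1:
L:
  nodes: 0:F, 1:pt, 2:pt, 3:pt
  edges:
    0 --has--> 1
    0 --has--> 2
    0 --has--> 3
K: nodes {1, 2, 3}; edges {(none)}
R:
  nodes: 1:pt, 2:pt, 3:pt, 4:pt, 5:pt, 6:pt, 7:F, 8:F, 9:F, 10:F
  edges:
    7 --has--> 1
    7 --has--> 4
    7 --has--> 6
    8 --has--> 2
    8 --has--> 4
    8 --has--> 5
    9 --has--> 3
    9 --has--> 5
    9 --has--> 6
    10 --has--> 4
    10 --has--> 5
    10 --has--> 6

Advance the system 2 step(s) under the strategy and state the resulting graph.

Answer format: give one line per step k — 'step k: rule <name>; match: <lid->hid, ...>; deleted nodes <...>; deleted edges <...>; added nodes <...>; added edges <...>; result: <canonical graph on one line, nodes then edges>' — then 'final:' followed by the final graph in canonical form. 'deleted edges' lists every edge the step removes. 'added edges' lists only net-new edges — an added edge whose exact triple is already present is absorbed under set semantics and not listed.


step 1: rule r1; match: 0->11, 1->0, 2->2, 3->7; deleted nodes 11; deleted edges (11,0,has); (11,2,has); (11,7,has); added nodes 12, 13, 14, 15, 16, 17, 18; added edges (15,0,has); (15,12,has); (15,14,has); (16,2,has); (16,12,has); (16,13,has); (17,7,has); (17,13,has); (17,14,has); (18,12,has); (18,13,has); (18,14,has); result: nodes: 0:pt, 2:pt, 3:pt, 4:pt, 5:pt, 7:pt, 8:F, 12:pt, 13:pt, 14:pt, 15:F, 16:F, 17:F, 18:F edges: (8,2,has); (8,5,has); (8,7,has); (8,7,hask); (15,0,has); (15,12,has); (15,14,has); (16,2,has); (16,12,has); (16,13,has); (17,7,has); (17,13,has); (17,14,has); (18,12,has); (18,13,has); (18,14,has)
step 2: rule r1; match: 0->15, 1->0, 2->12, 3->14; deleted nodes 15; deleted edges (15,0,has); (15,12,has); (15,14,has); added nodes 19, 20, 21, 22, 23, 24, 25; added edges (22,0,has); (22,19,has); (22,21,has); (23,12,has); (23,19,has); (23,20,has); (24,14,has); (24,20,has); (24,21,has); (25,19,has); (25,20,has); (25,21,has); result: nodes: 0:pt, 2:pt, 3:pt, 4:pt, 5:pt, 7:pt, 8:F, 12:pt, 13:pt, 14:pt, 16:F, 17:F, 18:F, 19:pt, 20:pt, 21:pt, 22:F, 23:F, 24:F, 25:F edges: (8,2,has); (8,5,has); (8,7,has); (8,7,hask); (16,2,has); (16,12,has); (16,13,has); (17,7,has); (17,13,has); (17,14,has); (18,12,has); (18,13,has); (18,14,has); (22,0,has); (22,19,has); (22,21,has); (23,12,has); (23,19,has); (23,20,has); (24,14,has); (24,20,has); (24,21,has); (25,19,has); (25,20,has); (25,21,has)
final:
nodes: 0:pt, 2:pt, 3:pt, 4:pt, 5:pt, 7:pt, 8:F, 12:pt, 13:pt, 14:pt, 16:F, 17:F, 18:F, 19:pt, 20:pt, 21:pt, 22:F, 23:F, 24:F, 25:F
edges: (8,2,has); (8,5,has); (8,7,has); (8,7,hask); (16,2,has); (16,12,has); (16,13,has); (17,7,has); (17,13,has); (17,14,has); (18,12,has); (18,13,has); (18,14,has); (22,0,has); (22,19,has); (22,21,has); (23,12,has); (23,19,has); (23,20,has); (24,14,has); (24,20,has); (24,21,has); (25,19,has); (25,20,has); (25,21,has)


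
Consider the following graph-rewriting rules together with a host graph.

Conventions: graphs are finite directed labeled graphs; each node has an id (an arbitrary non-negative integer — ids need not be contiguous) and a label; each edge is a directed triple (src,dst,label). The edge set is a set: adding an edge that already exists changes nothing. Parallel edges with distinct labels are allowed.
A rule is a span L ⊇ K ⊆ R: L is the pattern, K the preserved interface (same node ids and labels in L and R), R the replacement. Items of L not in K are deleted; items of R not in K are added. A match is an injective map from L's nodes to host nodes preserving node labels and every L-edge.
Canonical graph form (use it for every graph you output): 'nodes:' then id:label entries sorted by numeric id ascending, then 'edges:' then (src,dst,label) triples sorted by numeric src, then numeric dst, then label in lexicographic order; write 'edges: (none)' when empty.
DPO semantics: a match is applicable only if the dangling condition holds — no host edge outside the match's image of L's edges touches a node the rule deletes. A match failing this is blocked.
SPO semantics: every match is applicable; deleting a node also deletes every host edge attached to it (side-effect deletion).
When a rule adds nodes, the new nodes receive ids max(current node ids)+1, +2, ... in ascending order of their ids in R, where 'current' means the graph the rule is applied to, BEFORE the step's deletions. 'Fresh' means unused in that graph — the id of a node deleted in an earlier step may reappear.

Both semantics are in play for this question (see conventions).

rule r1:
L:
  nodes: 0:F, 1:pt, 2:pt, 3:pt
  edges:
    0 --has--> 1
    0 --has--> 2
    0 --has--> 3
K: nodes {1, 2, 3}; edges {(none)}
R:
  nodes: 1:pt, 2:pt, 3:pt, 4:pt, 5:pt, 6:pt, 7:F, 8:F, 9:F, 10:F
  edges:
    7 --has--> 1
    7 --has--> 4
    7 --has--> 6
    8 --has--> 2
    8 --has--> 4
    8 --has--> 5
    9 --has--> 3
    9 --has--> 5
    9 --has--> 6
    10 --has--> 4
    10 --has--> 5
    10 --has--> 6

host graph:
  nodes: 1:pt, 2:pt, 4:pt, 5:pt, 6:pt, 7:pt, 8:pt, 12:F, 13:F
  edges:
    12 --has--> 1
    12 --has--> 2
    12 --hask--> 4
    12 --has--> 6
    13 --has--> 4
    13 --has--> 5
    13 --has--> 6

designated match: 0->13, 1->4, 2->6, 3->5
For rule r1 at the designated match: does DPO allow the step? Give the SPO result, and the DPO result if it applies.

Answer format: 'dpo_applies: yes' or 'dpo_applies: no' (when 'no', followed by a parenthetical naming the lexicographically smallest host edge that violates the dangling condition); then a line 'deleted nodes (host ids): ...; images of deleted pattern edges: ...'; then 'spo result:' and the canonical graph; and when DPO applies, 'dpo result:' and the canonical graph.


dpo_applies: yes
deleted nodes (host ids): 13; images of deleted pattern edges: (13,4,has); (13,5,has); (13,6,has)
spo result:
nodes: 1:pt, 2:pt, 4:pt, 5:pt, 6:pt, 7:pt, 8:pt, 12:F, 14:pt, 15:pt, 16:pt, 17:F, 18:F, 19:F, 20:F
edges: (12,1,has); (12,2,has); (12,4,hask); (12,6,has); (17,4,has); (17,14,has); (17,16,has); (18,6,has); (18,14,has); (18,15,has); (19,5,has); (19,15,has); (19,16,has); (20,14,has); (20,15,has); (20,16,has)
dpo result:
nodes: 1:pt, 2:pt, 4:pt, 5:pt, 6:pt, 7:pt, 8:pt, 12:F, 14:pt, 15:pt, 16:pt, 17:F, 18:F, 19:F, 20:F
edges: (12,1,has); (12,2,has); (12,4,hask); (12,6,has); (17,4,has); (17,14,has); (17,16,has); (18,6,has); (18,14,has); (18,15,has); (19,5,has); (19,15,has); (19,16,has); (20,14,has); (20,15,has); (20,16,has)


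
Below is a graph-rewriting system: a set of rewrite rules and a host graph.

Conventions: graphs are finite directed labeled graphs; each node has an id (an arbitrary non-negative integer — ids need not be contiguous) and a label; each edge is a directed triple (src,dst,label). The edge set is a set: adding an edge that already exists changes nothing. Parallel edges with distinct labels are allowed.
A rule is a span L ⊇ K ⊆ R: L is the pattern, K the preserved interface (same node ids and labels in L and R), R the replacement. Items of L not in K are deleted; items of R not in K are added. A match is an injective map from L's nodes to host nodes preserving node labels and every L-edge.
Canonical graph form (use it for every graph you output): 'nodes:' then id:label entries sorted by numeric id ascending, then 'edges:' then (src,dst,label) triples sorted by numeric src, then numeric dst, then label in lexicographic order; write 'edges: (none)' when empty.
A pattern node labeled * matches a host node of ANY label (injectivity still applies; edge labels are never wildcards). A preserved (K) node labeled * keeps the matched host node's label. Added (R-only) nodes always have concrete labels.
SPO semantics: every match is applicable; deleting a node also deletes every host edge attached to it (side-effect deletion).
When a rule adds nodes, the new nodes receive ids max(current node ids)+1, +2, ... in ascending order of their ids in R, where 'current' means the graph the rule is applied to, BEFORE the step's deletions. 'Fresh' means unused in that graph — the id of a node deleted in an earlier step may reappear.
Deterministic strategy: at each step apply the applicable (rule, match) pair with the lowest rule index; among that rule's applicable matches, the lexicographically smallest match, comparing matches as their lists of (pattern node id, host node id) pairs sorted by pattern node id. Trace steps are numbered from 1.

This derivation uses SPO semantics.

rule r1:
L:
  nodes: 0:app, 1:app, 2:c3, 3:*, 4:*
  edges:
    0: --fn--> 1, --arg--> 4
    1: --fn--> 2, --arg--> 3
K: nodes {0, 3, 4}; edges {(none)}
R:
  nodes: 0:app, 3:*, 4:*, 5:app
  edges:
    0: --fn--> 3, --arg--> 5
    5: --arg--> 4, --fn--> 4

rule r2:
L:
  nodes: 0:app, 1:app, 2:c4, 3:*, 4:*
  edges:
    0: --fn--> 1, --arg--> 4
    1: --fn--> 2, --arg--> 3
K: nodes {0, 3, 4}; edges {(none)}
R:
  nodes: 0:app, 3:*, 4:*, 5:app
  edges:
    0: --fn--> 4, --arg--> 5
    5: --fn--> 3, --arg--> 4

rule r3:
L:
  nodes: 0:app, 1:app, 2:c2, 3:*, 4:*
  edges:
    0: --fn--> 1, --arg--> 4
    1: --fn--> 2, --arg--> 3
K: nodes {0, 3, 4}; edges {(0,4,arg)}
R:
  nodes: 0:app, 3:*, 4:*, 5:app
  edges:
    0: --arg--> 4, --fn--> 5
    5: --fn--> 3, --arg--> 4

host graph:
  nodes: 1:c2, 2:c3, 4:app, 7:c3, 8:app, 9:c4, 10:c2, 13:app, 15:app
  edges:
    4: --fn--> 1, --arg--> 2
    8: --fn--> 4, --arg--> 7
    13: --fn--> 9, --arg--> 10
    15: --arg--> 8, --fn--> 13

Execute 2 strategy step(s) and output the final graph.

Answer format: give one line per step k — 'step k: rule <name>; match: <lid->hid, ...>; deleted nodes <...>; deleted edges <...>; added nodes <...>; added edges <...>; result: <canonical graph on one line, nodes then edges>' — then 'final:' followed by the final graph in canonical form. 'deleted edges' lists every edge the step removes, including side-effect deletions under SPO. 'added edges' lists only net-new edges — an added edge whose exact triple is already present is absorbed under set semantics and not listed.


step 1: rule r2; match: 0->15, 1->13, 2->9, 3->10, 4->8; deleted nodes 9, 13; deleted edges (13,9,fn); (13,10,arg); (15,8,arg); (15,13,fn); added nodes 16; added edges (15,8,fn); (15,16,arg); (16,8,arg); (16,10,fn); result: nodes: 1:c2, 2:c3, 4:app, 7:c3, 8:app, 10:c2, 15:app, 16:app edges: (4,1,fn); (4,2,arg); (8,4,fn); (8,7,arg); (15,8,fn); (15,16,arg); (16,8,arg); (16,10,fn)
step 2: rule r3; match: 0->8, 1->4, 2->1, 3->2, 4->7; deleted nodes 1, 4; deleted edges (4,1,fn); (4,2,arg); (8,4,fn); added nodes 17; added edges (8,17,fn); (17,2,fn); (17,7,arg); result: nodes: 2:c3, 7:c3, 8:app, 10:c2, 15:app, 16:app, 17:app edges: (8,7,arg); (8,17,fn); (15,8,fn); (15,16,arg); (16,8,arg); (16,10,fn); (17,2,fn); (17,7,arg)
final:
nodes: 2:c3, 7:c3, 8:app, 10:c2, 15:app, 16:app, 17:app
edges: (8,7,arg); (8,17,fn); (15,8,fn); (15,16,arg); (16,8,arg); (16,10,fn); (17,2,fn); (17,7,arg)


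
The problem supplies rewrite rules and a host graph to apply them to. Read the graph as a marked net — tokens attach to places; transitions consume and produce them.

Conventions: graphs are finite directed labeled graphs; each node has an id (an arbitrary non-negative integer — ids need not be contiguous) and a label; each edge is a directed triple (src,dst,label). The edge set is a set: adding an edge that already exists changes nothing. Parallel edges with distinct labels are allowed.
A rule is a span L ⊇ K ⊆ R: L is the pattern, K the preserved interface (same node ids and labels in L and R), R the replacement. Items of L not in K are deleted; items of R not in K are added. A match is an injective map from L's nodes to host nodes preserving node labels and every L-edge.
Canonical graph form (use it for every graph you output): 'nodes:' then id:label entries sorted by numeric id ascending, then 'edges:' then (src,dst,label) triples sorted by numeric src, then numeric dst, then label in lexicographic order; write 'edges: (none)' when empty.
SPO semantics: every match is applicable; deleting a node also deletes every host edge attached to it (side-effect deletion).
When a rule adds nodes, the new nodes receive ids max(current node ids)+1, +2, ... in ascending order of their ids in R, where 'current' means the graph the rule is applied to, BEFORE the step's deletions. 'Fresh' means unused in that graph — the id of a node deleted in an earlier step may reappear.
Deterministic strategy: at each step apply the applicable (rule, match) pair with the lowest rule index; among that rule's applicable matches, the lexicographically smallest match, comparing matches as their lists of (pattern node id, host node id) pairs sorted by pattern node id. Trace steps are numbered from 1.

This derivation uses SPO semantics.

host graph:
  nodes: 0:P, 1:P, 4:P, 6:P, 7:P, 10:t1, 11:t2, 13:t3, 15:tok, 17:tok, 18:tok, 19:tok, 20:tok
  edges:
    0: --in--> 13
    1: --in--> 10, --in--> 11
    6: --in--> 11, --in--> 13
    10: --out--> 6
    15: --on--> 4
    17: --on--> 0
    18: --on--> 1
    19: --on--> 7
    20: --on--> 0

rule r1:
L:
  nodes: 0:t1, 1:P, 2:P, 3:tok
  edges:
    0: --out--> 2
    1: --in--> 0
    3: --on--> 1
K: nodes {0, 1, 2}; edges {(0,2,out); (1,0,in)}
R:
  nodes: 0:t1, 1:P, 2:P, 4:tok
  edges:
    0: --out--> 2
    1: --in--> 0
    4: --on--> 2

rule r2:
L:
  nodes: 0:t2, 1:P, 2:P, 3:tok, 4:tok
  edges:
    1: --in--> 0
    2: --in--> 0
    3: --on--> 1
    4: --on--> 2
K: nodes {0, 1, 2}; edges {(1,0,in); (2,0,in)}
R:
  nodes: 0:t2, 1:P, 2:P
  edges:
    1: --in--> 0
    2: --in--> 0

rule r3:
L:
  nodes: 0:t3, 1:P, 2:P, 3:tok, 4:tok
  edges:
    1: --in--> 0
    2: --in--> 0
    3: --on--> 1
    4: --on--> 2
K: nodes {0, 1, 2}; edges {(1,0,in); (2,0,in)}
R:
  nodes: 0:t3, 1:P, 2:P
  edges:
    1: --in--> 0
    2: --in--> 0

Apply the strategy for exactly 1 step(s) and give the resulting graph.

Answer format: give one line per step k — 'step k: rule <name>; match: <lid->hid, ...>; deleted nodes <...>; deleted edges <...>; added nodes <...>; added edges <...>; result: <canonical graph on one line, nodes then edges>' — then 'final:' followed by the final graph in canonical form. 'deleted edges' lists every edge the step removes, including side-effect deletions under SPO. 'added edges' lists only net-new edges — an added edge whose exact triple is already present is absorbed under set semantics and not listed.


step 1: rule r1; match: 0->10, 1->1, 2->6, 3->18; deleted nodes 18; deleted edges (18,1,on); added nodes 21; added edges (21,6,on); result: nodes: 0:P, 1:P, 4:P, 6:P, 7:P, 10:t1, 11:t2, 13:t3, 15:tok, 17:tok, 19:tok, 20:tok, 21:tok edges: (0,13,in); (1,10,in); (1,11,in); (6,11,in); (6,13,in); (10,6,out); (15,4,on); (17,0,on); (19,7,on); (20,0,on); (21,6,on)
final:
nodes: 0:P, 1:P, 4:P, 6:P, 7:P, 10:t1, 11:t2, 13:t3, 15:tok, 17:tok, 19:tok, 20:tok, 21:tok
edges: (0,13,in); (1,10,in); (1,11,in); (6,11,in); (6,13,in); (10,6,out); (15,4,on); (17,0,on); (19,7,on); (20,0,on); (21,6,on)
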